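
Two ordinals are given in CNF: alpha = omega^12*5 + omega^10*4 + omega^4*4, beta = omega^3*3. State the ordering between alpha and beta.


Compare term by term from highest exponent:
alpha = omega^12*5 + omega^10*4 + omega^4*4
beta = omega^3*3
Term 1: alpha has omega^12*5, beta has omega^3*3
Term 2: alpha has omega^10*4, beta has omega^0*0
Term 3: alpha has omega^4*4, beta has omega^0*0
Result: alpha > beta

alpha > beta


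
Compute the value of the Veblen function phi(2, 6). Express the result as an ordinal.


phi(2, 6):
phi(2, beta) = zeta_beta (the beta-th zeta number, fixed point of epsilon).
phi(2, 6) = zeta_6

zeta_6


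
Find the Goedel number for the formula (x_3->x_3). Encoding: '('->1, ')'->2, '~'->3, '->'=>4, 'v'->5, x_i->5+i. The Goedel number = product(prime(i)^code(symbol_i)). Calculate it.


Formula: (x_3->x_3)
Symbol codes: [1, 8, 4, 8, 2]
Primes: [2, 3, 5, 7, 11]
p_1^1 = 2^1 = 2
p_2^8 = 3^8 = 6561
p_3^4 = 5^4 = 625
p_4^8 = 7^8 = 5764801
p_5^2 = 11^2 = 121
Product = 5720707478351250

5720707478351250


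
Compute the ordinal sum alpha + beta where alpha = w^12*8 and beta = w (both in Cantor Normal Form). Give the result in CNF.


Ordinal addition w^12*8 + w:
Leading exponent of alpha (12) > leading exponent of beta (1).
Since alpha's term has higher exponent than beta's leading term,
the sum is simply alpha followed by beta.
Result = w^12*8 + w

w^12*8 + w


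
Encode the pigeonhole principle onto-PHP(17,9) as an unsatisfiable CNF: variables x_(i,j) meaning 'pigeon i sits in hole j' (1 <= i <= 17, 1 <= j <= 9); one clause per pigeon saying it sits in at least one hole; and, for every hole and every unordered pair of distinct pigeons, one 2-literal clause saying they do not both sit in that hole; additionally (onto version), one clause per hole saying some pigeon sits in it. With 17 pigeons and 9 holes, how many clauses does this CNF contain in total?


onto-PHP(17,9): 17 pigeons, 9 holes, 17*9 = 153 variables.
- pigeon clauses: one per pigeon -> 17 clauses
- hole clauses: 9 holes * C(17,2) = 9 * 136 -> 1224 clauses
- onto clauses: one per hole -> 9 clauses
Total clauses = 17 + 1224 + 9 = 1250

1250


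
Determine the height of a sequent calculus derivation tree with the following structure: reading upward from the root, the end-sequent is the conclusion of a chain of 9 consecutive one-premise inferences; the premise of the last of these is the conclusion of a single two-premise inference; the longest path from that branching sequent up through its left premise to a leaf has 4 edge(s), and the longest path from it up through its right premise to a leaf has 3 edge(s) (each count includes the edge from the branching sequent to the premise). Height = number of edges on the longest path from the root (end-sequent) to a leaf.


Longest path through the left premise: 4 edges (measured from the branching sequent)
Longest path through the right premise: 3 edges
Height of the subtree rooted at the branching sequent: max(4, 3) = 4
The branching sequent sits 9 edges above the root (the chain of one-premise inferences), so height = 4 + 9 = 13

13


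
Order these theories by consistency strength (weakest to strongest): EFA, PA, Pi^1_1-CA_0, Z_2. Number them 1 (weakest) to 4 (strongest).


Ordering by consistency strength:
1. EFA
2. PA
3. Pi^1_1-CA_0
4. Z_2


EFA=1, PA=2, Pi^1_1-CA_0=3, Z_2=4


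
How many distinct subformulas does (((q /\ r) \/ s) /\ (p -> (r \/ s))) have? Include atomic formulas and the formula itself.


Formula: (((q /\ r) \/ s) /\ (p -> (r \/ s)))
Subformulas found:
  1. q
  2. s
  3. r
  4. p
  5. (q /\ r)
  6. (r \/ s)
  7. (p -> (r \/ s))
  8. ((q /\ r) \/ s)
  9. (((q /\ r) \/ s) /\ (p -> (r \/ s)))
Total distinct subformulas = 9

9


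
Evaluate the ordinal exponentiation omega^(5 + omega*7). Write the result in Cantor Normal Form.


omega^(5 + omega*7):
In ordinal addition a term is absorbed by a following term of strictly larger exponent: 0 < 1, so 5 + omega*7 = omega*7.
omega raised to a CNF ordinal is a single CNF term: Result = omega^(omega*7)

omega^(omega*7)


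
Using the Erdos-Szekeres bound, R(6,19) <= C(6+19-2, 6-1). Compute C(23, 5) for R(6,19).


R(6,19) <= C(6+19-2, 6-1) = C(23, 5)
C(23, 5) = 23! / (5! * 18!)
= 33649

33649


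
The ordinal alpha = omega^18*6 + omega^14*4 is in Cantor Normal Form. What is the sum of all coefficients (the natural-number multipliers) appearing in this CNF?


CNF: omega^18*6 + omega^14*4
Coefficients: 6 + 4 = 10

10


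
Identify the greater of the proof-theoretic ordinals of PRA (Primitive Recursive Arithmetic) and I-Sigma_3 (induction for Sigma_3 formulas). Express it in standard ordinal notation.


Proof-theoretic ordinal of PRA (Primitive Recursive Arithmetic): omega^omega
Proof-theoretic ordinal of I-Sigma_3 (induction for Sigma_3 formulas): omega^(omega^(omega^omega))
Comparing: omega^omega < omega^(omega^(omega^omega)).
The larger ordinal is omega^(omega^(omega^omega)) (from I-Sigma_3 (induction for Sigma_3 formulas)).

omega^(omega^(omega^omega))


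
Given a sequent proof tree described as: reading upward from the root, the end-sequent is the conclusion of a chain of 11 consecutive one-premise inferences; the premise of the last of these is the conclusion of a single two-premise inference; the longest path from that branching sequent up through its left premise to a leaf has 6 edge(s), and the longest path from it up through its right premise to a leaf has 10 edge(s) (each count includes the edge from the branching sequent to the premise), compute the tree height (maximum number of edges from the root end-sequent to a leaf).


Longest path through the left premise: 6 edges (measured from the branching sequent)
Longest path through the right premise: 10 edges
Height of the subtree rooted at the branching sequent: max(6, 10) = 10
The branching sequent sits 11 edges above the root (the chain of one-premise inferences), so height = 10 + 11 = 21

21


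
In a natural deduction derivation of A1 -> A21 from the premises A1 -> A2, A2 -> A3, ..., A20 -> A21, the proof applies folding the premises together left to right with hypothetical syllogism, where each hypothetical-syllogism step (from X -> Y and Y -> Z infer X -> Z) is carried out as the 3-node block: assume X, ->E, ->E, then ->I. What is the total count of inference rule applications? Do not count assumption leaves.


There are 20 premises in the chain. The first HS step combines premises 1 and 2; each further premise needs one more HS step.
So 20 premises require 20 - 1 = 19 hypothetical-syllogism steps.
Each HS step uses 3 inference nodes (->E, ->E, ->I).
19 * 3 = 57 total inference nodes.

57


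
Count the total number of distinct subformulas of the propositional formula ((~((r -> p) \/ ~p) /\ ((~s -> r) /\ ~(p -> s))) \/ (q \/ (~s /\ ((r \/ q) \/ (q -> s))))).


Formula: ((~((r -> p) \/ ~p) /\ ((~s -> r) /\ ~(p -> s))) \/ (q \/ (~s /\ ((r \/ q) \/ (q -> s)))))
Subformulas found:
  1. r
  2. q
  3. s
  4. p
  5. ~p
  6. ~s
  7. (p -> s)
  8. (r -> p)
  9. (r \/ q)
  10. (q -> s)
  11. ~(p -> s)
  12. (~s -> r)
  13. ((r -> p) \/ ~p)
  14. ~((r -> p) \/ ~p)
  15. ((r \/ q) \/ (q -> s))
  16. ((~s -> r) /\ ~(p -> s))
  17. (~s /\ ((r \/ q) \/ (q -> s)))
  18. (q \/ (~s /\ ((r \/ q) \/ (q -> s))))
  19. (~((r -> p) \/ ~p) /\ ((~s -> r) /\ ~(p -> s)))
  20. ((~((r -> p) \/ ~p) /\ ((~s -> r) /\ ~(p -> s))) \/ (q \/ (~s /\ ((r \/ q) \/ (q -> s)))))
Total distinct subformulas = 20

20


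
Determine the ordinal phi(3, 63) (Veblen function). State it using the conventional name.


phi(3, 63):
phi(3, beta) = eta_beta (the beta-th eta number, fixed point of zeta).
phi(3, 63) = eta_63

eta_63


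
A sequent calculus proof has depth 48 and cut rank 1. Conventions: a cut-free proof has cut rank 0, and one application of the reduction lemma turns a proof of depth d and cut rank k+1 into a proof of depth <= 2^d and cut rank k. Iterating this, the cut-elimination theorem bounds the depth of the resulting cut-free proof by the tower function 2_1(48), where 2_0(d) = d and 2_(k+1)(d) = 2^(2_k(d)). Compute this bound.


Each rank reduction sends depth d to at most 2^d; cut rank r needs r reductions.
2_0(48) = 48
2_1(48) = 2^48 = 281474976710656
Cut-free depth bound = 281474976710656

281474976710656


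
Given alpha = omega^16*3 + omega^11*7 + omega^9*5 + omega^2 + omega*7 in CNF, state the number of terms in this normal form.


CNF: omega^16*3 + omega^11*7 + omega^9*5 + omega^2 + omega*7
Count the summands separated by '+':
  term 1: omega^16*3
  term 2: omega^11*7
  term 3: omega^9*5
  term 4: omega^2
  term 5: omega*7
Total terms = 5

5


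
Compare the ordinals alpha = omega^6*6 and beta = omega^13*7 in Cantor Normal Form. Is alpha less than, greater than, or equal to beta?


Compare term by term from highest exponent:
alpha = omega^6*6
beta = omega^13*7
Term 1: alpha has omega^6*6, beta has omega^13*7
Result: alpha < beta

alpha < beta


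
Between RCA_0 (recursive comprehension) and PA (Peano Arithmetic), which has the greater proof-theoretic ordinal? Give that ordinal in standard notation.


Proof-theoretic ordinal of RCA_0 (recursive comprehension): omega^omega
Proof-theoretic ordinal of PA (Peano Arithmetic): epsilon_0
Comparing: omega^omega < epsilon_0.
The larger ordinal is epsilon_0 (from PA (Peano Arithmetic)).

epsilon_0


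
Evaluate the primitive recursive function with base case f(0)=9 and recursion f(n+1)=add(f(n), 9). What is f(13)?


f(0) = 9
f(1) = add(f(0), 9) = add(9, 9) = 18
f(2) = add(f(1), 9) = add(18, 9) = 27
f(3) = add(f(2), 9) = add(27, 9) = 36
f(4) = add(f(3), 9) = add(36, 9) = 45
f(5) = add(f(4), 9) = add(45, 9) = 54
f(6) = add(f(5), 9) = add(54, 9) = 63
f(7) = add(f(6), 9) = add(63, 9) = 72
f(8) = add(f(7), 9) = add(72, 9) = 81
f(9) = add(f(8), 9) = add(81, 9) = 90
f(10) = add(f(9), 9) = add(90, 9) = 99
f(11) = add(f(10), 9) = add(99, 9) = 108
f(12) = add(f(11), 9) = add(108, 9) = 117
f(13) = add(f(12), 9) = add(117, 9) = 126


126


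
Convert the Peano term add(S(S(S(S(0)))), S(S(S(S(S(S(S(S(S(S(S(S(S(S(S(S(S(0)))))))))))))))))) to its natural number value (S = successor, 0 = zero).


add(S^4(0), S^17(0)):
S^4(0) = 4
S^17(0) = 17
4 + 17 = 21

21


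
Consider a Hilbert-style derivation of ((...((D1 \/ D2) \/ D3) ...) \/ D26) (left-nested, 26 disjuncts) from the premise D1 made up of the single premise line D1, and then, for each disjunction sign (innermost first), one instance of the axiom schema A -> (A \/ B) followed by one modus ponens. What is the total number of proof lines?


Building the left-nested 26-ary disjunction from D1:
- 1 premise line (D1)
- 26 disjuncts means 25 disjunction signs; each needs 1 axiom instance + 1 MP = 2 lines: 2 * 25 = 50
Total = 1 + 50 = 51 lines.

51


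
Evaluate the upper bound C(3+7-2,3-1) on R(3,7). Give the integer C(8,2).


R(3,7) <= C(3+7-2, 3-1) = C(8, 2)
C(8, 2) = 8! / (2! * 6!)
= 28

28


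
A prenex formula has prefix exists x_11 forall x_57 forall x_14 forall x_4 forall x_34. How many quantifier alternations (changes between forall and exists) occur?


Walk the prefix and count type changes:
  position 1: exists -> forall <-- alternation
  position 2: forall -> forall
  position 3: forall -> forall
  position 4: forall -> forall
Total alternations = 1

1


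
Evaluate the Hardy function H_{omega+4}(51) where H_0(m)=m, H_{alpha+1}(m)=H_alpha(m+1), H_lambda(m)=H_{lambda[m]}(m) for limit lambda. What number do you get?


H_{omega+4}(51):
Unwind the 4 successor steps: H_{omega+4}(51) = H_omega(51+4) = H_omega(55).
H_omega(m) = H_m(m) = m + m = 2m.
Result = 2 * 55 = 110

110


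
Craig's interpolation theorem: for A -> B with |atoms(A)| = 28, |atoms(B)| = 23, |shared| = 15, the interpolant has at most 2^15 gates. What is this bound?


Shared atoms = 15
Craig interpolant size bound = 2^15
= 32768

32768


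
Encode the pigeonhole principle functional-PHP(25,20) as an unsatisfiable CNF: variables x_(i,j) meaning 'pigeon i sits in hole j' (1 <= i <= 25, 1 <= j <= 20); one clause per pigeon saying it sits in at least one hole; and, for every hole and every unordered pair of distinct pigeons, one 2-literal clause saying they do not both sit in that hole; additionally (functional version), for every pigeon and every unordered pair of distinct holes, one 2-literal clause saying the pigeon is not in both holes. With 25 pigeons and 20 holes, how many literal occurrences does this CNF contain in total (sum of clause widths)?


functional-PHP(25,20): 25 pigeons, 20 holes, 25*20 = 500 variables.
- pigeon clauses: one per pigeon -> 25 clauses of width 20 -> 500 literals
- hole clauses: 20 holes * C(25,2) = 20 * 300 -> 6000 clauses of width 2 -> 12000 literals
- functional clauses: 25 pigeons * C(20,2) = 25 * 190 -> 4750 clauses of width 2 -> 9500 literals
Total literal occurrences = 500 + 12000 + 9500 = 22000

22000


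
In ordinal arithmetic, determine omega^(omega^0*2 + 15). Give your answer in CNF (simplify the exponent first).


omega^(omega^0*2 + 15):
omega^0 = 1, so the exponent is 2 + 15 = 17 (finite ordinal addition).
Result = omega^17, already a single CNF term.

omega^17


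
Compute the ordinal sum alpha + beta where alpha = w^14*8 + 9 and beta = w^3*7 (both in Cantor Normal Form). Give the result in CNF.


Ordinal addition (w^14*8 + 9) + w^3*7:
alpha's leading term has exponent 14 > beta's exponent 3, so it survives.
alpha's tail term has exponent 0 < beta's exponent 3, so it is absorbed by beta.
In ordinal addition, any term followed by a strictly larger-exponent term is absorbed.
Result = w^14*8 + w^3*7

w^14*8 + w^3*7


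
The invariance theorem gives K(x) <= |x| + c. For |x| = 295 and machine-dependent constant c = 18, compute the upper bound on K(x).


K(x) <= |x| + c = 295 + 18 = 313

313


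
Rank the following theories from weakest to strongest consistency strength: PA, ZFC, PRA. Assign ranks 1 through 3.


Ordering by consistency strength:
1. PRA
2. PA
3. ZFC


PA=2, ZFC=3, PRA=1


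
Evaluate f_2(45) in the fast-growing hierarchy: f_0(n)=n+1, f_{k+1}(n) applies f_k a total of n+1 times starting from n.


f_2(45) = f_1^46(45)
f_1(m) = 2m + 1.
Iterating: f_1^k(n) = 2^k*(n+1) - 1.
f_2(45) = 2^46*(45+1) - 1 = 70368744177664*46 - 1 = 3236962232172543

3236962232172543


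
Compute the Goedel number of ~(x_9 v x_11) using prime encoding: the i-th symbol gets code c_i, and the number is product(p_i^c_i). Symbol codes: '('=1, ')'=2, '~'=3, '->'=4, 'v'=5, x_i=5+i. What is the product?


Formula: ~(x_9 v x_11)
Symbol codes: [3, 1, 14, 5, 16, 2]
Primes: [2, 3, 5, 7, 11, 13]
p_1^3 = 2^3 = 8
p_2^1 = 3^1 = 3
p_3^14 = 5^14 = 6103515625
p_4^5 = 7^5 = 16807
p_5^16 = 11^16 = 45949729863572161
p_6^2 = 13^2 = 169
Product = 19118383529162502740868603515625000

19118383529162502740868603515625000


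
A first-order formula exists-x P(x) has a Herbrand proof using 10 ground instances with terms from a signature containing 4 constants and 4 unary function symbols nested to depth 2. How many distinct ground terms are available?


Herbrand terms by depth:
Depth 0: 4 constants
Depth 1: 16 new terms (running total: 20)
Depth 2: 64 new terms (running total: 84)
Total distinct ground terms = 84

84


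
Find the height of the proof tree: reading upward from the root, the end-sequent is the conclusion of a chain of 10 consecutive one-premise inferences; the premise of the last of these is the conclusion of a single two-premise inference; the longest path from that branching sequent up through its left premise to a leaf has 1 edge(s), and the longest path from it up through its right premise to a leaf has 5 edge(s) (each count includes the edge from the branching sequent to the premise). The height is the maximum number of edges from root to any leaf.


Longest path through the left premise: 1 edges (measured from the branching sequent)
Longest path through the right premise: 5 edges
Height of the subtree rooted at the branching sequent: max(1, 5) = 5
The branching sequent sits 10 edges above the root (the chain of one-premise inferences), so height = 5 + 10 = 15

15


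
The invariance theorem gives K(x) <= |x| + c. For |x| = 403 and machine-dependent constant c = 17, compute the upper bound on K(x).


K(x) <= |x| + c = 403 + 17 = 420

420


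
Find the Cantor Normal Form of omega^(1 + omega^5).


omega^(1 + omega^5):
In ordinal addition a term is absorbed by a following term of strictly larger exponent: 0 < 5, so 1 + omega^5 = omega^5.
omega raised to a CNF ordinal is a single CNF term: Result = omega^(omega^5)

omega^(omega^5)


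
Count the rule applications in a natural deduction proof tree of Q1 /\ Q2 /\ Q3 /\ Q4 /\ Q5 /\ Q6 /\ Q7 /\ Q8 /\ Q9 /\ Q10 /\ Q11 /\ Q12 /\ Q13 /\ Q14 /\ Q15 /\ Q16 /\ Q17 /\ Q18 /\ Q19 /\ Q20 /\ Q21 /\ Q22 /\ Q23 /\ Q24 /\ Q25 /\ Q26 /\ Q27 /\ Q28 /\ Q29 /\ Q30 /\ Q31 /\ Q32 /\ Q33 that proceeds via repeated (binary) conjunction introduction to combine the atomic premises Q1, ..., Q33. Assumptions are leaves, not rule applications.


The target conjunction has 33 conjuncts, i.e. 32 binary /\ connectives.
Each conjunction-intro joins two pieces, so 33 atoms require 33-1 = 32 applications.
Total inference nodes = 32

32


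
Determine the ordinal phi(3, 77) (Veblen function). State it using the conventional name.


phi(3, 77):
phi(3, beta) = eta_beta (the beta-th eta number, fixed point of zeta).
phi(3, 77) = eta_77

eta_77


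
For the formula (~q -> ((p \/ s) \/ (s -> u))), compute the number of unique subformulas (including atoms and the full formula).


Formula: (~q -> ((p \/ s) \/ (s -> u)))
Subformulas found:
  1. q
  2. u
  3. s
  4. p
  5. ~q
  6. (p \/ s)
  7. (s -> u)
  8. ((p \/ s) \/ (s -> u))
  9. (~q -> ((p \/ s) \/ (s -> u)))
Total distinct subformulas = 9

9


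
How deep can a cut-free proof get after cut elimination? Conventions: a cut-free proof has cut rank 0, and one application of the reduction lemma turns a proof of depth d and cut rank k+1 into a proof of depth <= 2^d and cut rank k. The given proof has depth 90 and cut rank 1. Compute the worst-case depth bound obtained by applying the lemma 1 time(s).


Each rank reduction sends depth d to at most 2^d; cut rank r needs r reductions.
2_0(90) = 90
2_1(90) = 2^90 = 1237940039285380274899124224
Cut-free depth bound = 1237940039285380274899124224

1237940039285380274899124224


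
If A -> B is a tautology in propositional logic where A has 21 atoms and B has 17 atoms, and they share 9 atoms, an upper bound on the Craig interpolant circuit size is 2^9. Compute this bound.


Shared atoms = 9
Craig interpolant size bound = 2^9
= 512

512


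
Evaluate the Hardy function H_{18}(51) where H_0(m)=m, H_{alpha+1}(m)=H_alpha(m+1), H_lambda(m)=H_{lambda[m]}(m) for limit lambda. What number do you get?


H_18(51):
For finite ordinals k, H_k(n) = n + k (each successor step adds 1).
H_18(51) = 51 + 18 = 69

69


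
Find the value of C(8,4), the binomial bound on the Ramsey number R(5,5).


R(5,5) <= C(5+5-2, 5-1) = C(8, 4)
C(8, 4) = 8! / (4! * 4!)
= 70

70


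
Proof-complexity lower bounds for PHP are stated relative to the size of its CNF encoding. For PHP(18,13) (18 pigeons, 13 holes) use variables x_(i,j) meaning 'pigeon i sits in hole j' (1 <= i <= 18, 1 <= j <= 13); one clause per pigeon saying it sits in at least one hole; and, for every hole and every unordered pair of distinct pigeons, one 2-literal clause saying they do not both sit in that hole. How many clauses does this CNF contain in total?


PHP(18,13): 18 pigeons, 13 holes, 18*13 = 234 variables.
- pigeon clauses: one per pigeon -> 18 clauses
- hole clauses: 13 holes * C(18,2) = 13 * 153 -> 1989 clauses
Total clauses = 18 + 1989 = 2007

2007


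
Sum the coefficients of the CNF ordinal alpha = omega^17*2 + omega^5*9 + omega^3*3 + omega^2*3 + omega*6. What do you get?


CNF: omega^17*2 + omega^5*9 + omega^3*3 + omega^2*3 + omega*6
Coefficients: 2 + 9 + 3 + 3 + 6 = 23

23


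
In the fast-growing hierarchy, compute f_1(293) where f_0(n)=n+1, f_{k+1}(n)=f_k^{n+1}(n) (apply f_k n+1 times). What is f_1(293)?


f_1(293) = f_0^294(293)
f_0 adds 1 each time, applied 294 times.
f_1(293) = 293 + 294 = 587

587


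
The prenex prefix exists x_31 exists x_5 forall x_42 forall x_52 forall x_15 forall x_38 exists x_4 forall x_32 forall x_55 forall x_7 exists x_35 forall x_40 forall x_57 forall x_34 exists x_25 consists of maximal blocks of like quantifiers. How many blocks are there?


Alternations = 6.
Blocks = alternations + 1 = 7

7


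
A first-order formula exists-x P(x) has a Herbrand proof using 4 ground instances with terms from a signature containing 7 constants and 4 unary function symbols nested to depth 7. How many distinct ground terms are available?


Herbrand terms by depth:
Depth 0: 7 constants
Depth 1: 28 new terms (running total: 35)
Depth 2: 112 new terms (running total: 147)
Depth 3: 448 new terms (running total: 595)
Depth 4: 1792 new terms (running total: 2387)
Depth 5: 7168 new terms (running total: 9555)
Depth 6: 28672 new terms (running total: 38227)
Depth 7: 114688 new terms (running total: 152915)
Total distinct ground terms = 152915

152915


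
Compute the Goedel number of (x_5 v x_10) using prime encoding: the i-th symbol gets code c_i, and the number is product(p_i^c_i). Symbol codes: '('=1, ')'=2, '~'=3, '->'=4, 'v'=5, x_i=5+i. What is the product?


Formula: (x_5 v x_10)
Symbol codes: [1, 10, 5, 15, 2]
Primes: [2, 3, 5, 7, 11]
p_1^1 = 2^1 = 2
p_2^10 = 3^10 = 59049
p_3^5 = 5^5 = 3125
p_4^15 = 7^15 = 4747561509943
p_5^2 = 11^2 = 121
Product = 212006186947972056543750

212006186947972056543750


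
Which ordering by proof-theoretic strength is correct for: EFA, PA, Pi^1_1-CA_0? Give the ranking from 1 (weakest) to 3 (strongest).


Ordering by consistency strength:
1. EFA
2. PA
3. Pi^1_1-CA_0


EFA=1, PA=2, Pi^1_1-CA_0=3


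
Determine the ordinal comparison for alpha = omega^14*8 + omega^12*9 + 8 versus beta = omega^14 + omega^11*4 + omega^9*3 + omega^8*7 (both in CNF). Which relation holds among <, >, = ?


Compare term by term from highest exponent:
alpha = omega^14*8 + omega^12*9 + 8
beta = omega^14 + omega^11*4 + omega^9*3 + omega^8*7
Term 1: alpha has omega^14*8, beta has omega^14*1
Term 2: alpha has omega^12*9, beta has omega^11*4
Term 3: alpha has omega^0*8, beta has omega^9*3
Term 4: alpha has omega^0*0, beta has omega^8*7
Result: alpha > beta

alpha > beta


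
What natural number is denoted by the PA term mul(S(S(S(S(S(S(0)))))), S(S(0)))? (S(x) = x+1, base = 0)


mul(S^6(0), S^2(0)):
S^6(0) = 6
S^2(0) = 2
6 * 2 = 12

12


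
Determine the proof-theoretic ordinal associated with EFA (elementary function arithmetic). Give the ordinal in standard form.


The proof-theoretic ordinal of EFA (elementary function arithmetic) is a standard result in ordinal analysis.
This ordinal is the supremum of order types of primitive recursive well-orderings
that the theory can prove to be well-ordered.
For EFA (elementary function arithmetic), the proof-theoretic ordinal is omega^3.

omega^3


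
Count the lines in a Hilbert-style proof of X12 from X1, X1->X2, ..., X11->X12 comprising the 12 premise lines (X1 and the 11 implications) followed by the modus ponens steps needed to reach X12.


We have 12 premise lines: X1 and 11 implications.
Each implication is detached once by MP, giving 11 MP lines.
12 premise lines + 11 MP lines = 23 total lines.

23


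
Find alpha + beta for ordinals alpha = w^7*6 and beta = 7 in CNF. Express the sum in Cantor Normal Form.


Ordinal addition w^7*6 + 7:
Leading exponent of alpha (7) > leading exponent of beta (0).
Since alpha's term has higher exponent than beta's leading term,
the sum is simply alpha followed by beta.
Result = w^7*6 + 7

w^7*6 + 7


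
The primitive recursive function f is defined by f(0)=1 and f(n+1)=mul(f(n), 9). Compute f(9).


f(0) = 1
f(1) = mul(f(0), 9) = mul(1, 9) = 9
f(2) = mul(f(1), 9) = mul(9, 9) = 81
f(3) = mul(f(2), 9) = mul(81, 9) = 729
f(4) = mul(f(3), 9) = mul(729, 9) = 6561
f(5) = mul(f(4), 9) = mul(6561, 9) = 59049
f(6) = mul(f(5), 9) = mul(59049, 9) = 531441
f(7) = mul(f(6), 9) = mul(531441, 9) = 4782969
f(8) = mul(f(7), 9) = mul(4782969, 9) = 43046721
f(9) = mul(f(8), 9) = mul(43046721, 9) = 387420489


387420489


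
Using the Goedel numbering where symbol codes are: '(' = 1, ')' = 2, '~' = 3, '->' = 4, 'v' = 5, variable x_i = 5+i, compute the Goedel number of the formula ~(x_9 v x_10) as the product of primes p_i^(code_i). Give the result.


Formula: ~(x_9 v x_10)
Symbol codes: [3, 1, 14, 5, 15, 2]
Primes: [2, 3, 5, 7, 11, 13]
p_1^3 = 2^3 = 8
p_2^1 = 3^1 = 3
p_3^14 = 5^14 = 6103515625
p_4^5 = 7^5 = 16807
p_5^15 = 11^15 = 4177248169415651
p_6^2 = 13^2 = 169
Product = 1738034866287500249169873046875000

1738034866287500249169873046875000


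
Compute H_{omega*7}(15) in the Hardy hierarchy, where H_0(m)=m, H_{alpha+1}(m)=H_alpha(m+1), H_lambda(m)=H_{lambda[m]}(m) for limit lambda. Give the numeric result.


H_{omega*7}(15):
For the Hardy hierarchy, H_{omega*k}(n) = 2^k * n.
2^7 = 128.
128 * 15 = 1920

1920


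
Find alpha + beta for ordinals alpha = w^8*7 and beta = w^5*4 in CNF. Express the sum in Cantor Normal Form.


Ordinal addition w^8*7 + w^5*4:
Leading exponent of alpha (8) > leading exponent of beta (5).
Since alpha's term has higher exponent than beta's leading term,
the sum is simply alpha followed by beta.
Result = w^8*7 + w^5*4

w^8*7 + w^5*4


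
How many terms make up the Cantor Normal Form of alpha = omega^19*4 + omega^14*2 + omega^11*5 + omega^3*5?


CNF: omega^19*4 + omega^14*2 + omega^11*5 + omega^3*5
Count the summands separated by '+':
  term 1: omega^19*4
  term 2: omega^14*2
  term 3: omega^11*5
  term 4: omega^3*5
Total terms = 4

4


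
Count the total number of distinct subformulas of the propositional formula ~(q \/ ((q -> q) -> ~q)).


Formula: ~(q \/ ((q -> q) -> ~q))
Subformulas found:
  1. q
  2. ~q
  3. (q -> q)
  4. ((q -> q) -> ~q)
  5. (q \/ ((q -> q) -> ~q))
  6. ~(q \/ ((q -> q) -> ~q))
Total distinct subformulas = 6

6


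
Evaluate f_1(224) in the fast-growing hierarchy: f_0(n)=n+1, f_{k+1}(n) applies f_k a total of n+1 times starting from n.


f_1(224) = f_0^225(224)
f_0 adds 1 each time, applied 225 times.
f_1(224) = 224 + 225 = 449

449


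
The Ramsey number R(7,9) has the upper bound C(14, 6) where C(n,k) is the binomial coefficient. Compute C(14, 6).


R(7,9) <= C(7+9-2, 7-1) = C(14, 6)
C(14, 6) = 14! / (6! * 8!)
= 3003

3003


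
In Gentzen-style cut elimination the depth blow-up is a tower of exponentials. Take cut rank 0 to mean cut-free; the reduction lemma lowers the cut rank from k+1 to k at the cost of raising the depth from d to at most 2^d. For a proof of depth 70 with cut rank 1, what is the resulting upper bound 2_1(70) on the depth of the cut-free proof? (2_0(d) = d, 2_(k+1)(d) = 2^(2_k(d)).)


Each rank reduction sends depth d to at most 2^d; cut rank r needs r reductions.
2_0(70) = 70
2_1(70) = 2^70 = 1180591620717411303424
Cut-free depth bound = 1180591620717411303424

1180591620717411303424


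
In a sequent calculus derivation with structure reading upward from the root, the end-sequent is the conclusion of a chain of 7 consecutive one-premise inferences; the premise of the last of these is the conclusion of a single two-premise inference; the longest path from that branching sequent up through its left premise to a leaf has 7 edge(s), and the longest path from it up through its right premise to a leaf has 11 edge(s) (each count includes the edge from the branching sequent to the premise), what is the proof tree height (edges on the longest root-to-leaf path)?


Longest path through the left premise: 7 edges (measured from the branching sequent)
Longest path through the right premise: 11 edges
Height of the subtree rooted at the branching sequent: max(7, 11) = 11
The branching sequent sits 7 edges above the root (the chain of one-premise inferences), so height = 11 + 7 = 18

18


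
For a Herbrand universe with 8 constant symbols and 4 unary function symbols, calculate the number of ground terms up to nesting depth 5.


Herbrand terms by depth:
Depth 0: 8 constants
Depth 1: 32 new terms (running total: 40)
Depth 2: 128 new terms (running total: 168)
Depth 3: 512 new terms (running total: 680)
Depth 4: 2048 new terms (running total: 2728)
Depth 5: 8192 new terms (running total: 10920)
Total distinct ground terms = 10920

10920


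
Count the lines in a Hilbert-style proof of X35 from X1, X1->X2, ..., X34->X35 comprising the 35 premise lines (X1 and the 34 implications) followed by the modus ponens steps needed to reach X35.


We have 35 premise lines: X1 and 34 implications.
Each implication is detached once by MP, giving 34 MP lines.
35 premise lines + 34 MP lines = 69 total lines.

69


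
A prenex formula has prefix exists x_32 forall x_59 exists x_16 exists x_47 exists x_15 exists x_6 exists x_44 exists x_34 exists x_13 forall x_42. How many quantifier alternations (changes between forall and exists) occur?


Walk the prefix and count type changes:
  position 1: exists -> forall <-- alternation
  position 2: forall -> exists <-- alternation
  position 3: exists -> exists
  position 4: exists -> exists
  position 5: exists -> exists
  position 6: exists -> exists
  position 7: exists -> exists
  position 8: exists -> exists
  position 9: exists -> forall <-- alternation
Total alternations = 3

3


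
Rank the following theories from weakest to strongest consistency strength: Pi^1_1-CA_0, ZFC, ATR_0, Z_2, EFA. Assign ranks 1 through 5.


Ordering by consistency strength:
1. EFA
2. ATR_0
3. Pi^1_1-CA_0
4. Z_2
5. ZFC


Pi^1_1-CA_0=3, ZFC=5, ATR_0=2, Z_2=4, EFA=1


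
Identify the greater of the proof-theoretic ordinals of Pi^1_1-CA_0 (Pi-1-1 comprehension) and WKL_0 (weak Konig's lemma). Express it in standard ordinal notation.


Proof-theoretic ordinal of Pi^1_1-CA_0 (Pi-1-1 comprehension): psi_0(Omega_omega)
Proof-theoretic ordinal of WKL_0 (weak Konig's lemma): omega^omega
Comparing: omega^omega < psi_0(Omega_omega).
The larger ordinal is psi_0(Omega_omega) (from Pi^1_1-CA_0 (Pi-1-1 comprehension)).

psi_0(Omega_omega)


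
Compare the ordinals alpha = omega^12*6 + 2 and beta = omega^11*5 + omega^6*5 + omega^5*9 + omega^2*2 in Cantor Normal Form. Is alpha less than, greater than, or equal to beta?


Compare term by term from highest exponent:
alpha = omega^12*6 + 2
beta = omega^11*5 + omega^6*5 + omega^5*9 + omega^2*2
Term 1: alpha has omega^12*6, beta has omega^11*5
Term 2: alpha has omega^0*2, beta has omega^6*5
Term 3: alpha has omega^0*0, beta has omega^5*9
Term 4: alpha has omega^0*0, beta has omega^2*2
Result: alpha > beta

alpha > beta


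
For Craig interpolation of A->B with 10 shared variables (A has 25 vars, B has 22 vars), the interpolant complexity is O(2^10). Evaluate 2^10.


Shared atoms = 10
Craig interpolant size bound = 2^10
= 1024

1024


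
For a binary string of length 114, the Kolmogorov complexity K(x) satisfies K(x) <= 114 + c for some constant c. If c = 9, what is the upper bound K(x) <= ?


K(x) <= |x| + c = 114 + 9 = 123

123


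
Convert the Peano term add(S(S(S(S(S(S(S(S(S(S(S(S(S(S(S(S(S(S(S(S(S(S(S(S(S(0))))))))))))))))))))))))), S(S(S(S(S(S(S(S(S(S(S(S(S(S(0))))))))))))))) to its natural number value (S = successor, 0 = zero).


add(S^25(0), S^14(0)):
S^25(0) = 25
S^14(0) = 14
25 + 14 = 39

39


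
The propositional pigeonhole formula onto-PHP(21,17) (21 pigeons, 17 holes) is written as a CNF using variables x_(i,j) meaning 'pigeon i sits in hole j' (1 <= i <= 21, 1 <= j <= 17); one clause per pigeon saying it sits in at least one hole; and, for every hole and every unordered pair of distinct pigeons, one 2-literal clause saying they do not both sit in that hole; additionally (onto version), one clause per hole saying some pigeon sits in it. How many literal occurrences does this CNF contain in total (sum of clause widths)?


onto-PHP(21,17): 21 pigeons, 17 holes, 21*17 = 357 variables.
- pigeon clauses: one per pigeon -> 21 clauses of width 17 -> 357 literals
- hole clauses: 17 holes * C(21,2) = 17 * 210 -> 3570 clauses of width 2 -> 7140 literals
- onto clauses: one per hole -> 17 clauses of width 21 -> 357 literals
Total literal occurrences = 357 + 7140 + 357 = 7854

7854


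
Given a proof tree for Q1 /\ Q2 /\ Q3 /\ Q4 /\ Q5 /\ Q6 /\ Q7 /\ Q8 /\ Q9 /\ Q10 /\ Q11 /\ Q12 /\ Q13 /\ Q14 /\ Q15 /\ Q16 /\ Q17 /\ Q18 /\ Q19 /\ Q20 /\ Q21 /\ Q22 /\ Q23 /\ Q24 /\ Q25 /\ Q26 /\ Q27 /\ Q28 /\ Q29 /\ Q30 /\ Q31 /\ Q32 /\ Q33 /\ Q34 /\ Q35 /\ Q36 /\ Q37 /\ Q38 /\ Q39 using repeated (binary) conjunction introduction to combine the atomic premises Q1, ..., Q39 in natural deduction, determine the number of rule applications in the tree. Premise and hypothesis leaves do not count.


The target conjunction has 39 conjuncts, i.e. 38 binary /\ connectives.
Each conjunction-intro joins two pieces, so 39 atoms require 39-1 = 38 applications.
Total inference nodes = 38

38


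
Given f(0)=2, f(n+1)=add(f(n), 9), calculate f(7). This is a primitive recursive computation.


f(0) = 2
f(1) = add(f(0), 9) = add(2, 9) = 11
f(2) = add(f(1), 9) = add(11, 9) = 20
f(3) = add(f(2), 9) = add(20, 9) = 29
f(4) = add(f(3), 9) = add(29, 9) = 38
f(5) = add(f(4), 9) = add(38, 9) = 47
f(6) = add(f(5), 9) = add(47, 9) = 56
f(7) = add(f(6), 9) = add(56, 9) = 65


65


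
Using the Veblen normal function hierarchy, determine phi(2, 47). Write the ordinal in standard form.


phi(2, 47):
phi(2, beta) = zeta_beta (the beta-th zeta number, fixed point of epsilon).
phi(2, 47) = zeta_47

zeta_47


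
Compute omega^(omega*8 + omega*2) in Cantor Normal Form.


omega^(omega*8 + omega*2):
Both terms of the exponent have the same exponent 1, so they merge: omega*8 + omega*2 = omega*(8+2) = omega*10.
omega raised to a CNF ordinal is a single CNF term: Result = omega^(omega*10)

omega^(omega*10)


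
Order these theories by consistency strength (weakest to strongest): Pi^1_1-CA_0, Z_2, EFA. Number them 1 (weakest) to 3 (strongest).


Ordering by consistency strength:
1. EFA
2. Pi^1_1-CA_0
3. Z_2


Pi^1_1-CA_0=2, Z_2=3, EFA=1


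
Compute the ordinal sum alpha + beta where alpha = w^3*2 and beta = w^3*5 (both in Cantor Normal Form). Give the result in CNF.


Ordinal addition w^3*2 + w^3*5:
Both terms have the same exponent 3.
w^e*c + w^e*d = w^e*(c+d).
Result = w^3*(2+5) = w^3*7

w^3*7


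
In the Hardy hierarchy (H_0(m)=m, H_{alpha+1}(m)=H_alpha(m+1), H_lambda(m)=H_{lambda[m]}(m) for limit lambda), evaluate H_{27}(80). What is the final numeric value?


H_27(80):
For finite ordinals k, H_k(n) = n + k (each successor step adds 1).
H_27(80) = 80 + 27 = 107

107


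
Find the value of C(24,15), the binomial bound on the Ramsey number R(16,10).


R(16,10) <= C(16+10-2, 16-1) = C(24, 15)
C(24, 15) = 24! / (15! * 9!)
= 1307504

1307504


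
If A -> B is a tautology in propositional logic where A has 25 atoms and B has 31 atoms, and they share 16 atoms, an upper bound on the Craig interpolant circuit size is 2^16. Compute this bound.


Shared atoms = 16
Craig interpolant size bound = 2^16
= 65536

65536


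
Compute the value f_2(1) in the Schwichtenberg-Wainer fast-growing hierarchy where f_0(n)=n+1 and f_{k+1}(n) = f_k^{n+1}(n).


f_2(1) = f_1^2(1)
f_1(m) = 2m + 1.
Iterating: f_1^k(n) = 2^k*(n+1) - 1.
f_2(1) = 2^2*(1+1) - 1 = 4*2 - 1 = 7

7


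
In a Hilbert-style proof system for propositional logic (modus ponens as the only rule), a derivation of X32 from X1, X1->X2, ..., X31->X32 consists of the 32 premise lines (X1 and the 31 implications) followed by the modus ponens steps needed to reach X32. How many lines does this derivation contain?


We have 32 premise lines: X1 and 31 implications.
Each implication is detached once by MP, giving 31 MP lines.
32 premise lines + 31 MP lines = 63 total lines.

63


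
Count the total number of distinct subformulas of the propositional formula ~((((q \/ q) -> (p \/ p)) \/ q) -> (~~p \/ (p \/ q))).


Formula: ~((((q \/ q) -> (p \/ p)) \/ q) -> (~~p \/ (p \/ q)))
Subformulas found:
  1. q
  2. p
  3. ~p
  4. ~~p
  5. (p \/ p)
  6. (p \/ q)
  7. (q \/ q)
  8. (~~p \/ (p \/ q))
  9. ((q \/ q) -> (p \/ p))
  10. (((q \/ q) -> (p \/ p)) \/ q)
  11. ((((q \/ q) -> (p \/ p)) \/ q) -> (~~p \/ (p \/ q)))
  12. ~((((q \/ q) -> (p \/ p)) \/ q) -> (~~p \/ (p \/ q)))
Total distinct subformulas = 12

12


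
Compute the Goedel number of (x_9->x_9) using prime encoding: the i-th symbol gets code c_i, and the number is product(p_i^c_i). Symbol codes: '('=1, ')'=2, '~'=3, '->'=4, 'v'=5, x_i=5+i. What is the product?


Formula: (x_9->x_9)
Symbol codes: [1, 14, 4, 14, 2]
Primes: [2, 3, 5, 7, 11]
p_1^1 = 2^1 = 2
p_2^14 = 3^14 = 4782969
p_3^4 = 5^4 = 625
p_4^14 = 7^14 = 678223072849
p_5^2 = 11^2 = 121
Product = 490642889793878188001250

490642889793878188001250


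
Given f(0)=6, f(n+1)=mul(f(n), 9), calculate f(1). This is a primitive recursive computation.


f(0) = 6
f(1) = mul(f(0), 9) = mul(6, 9) = 54


54


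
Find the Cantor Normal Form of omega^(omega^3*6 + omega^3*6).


omega^(omega^3*6 + omega^3*6):
Both terms of the exponent have the same exponent 3, so they merge: omega^3*6 + omega^3*6 = omega^3*(6+6) = omega^3*12.
omega raised to a CNF ordinal is a single CNF term: Result = omega^(omega^3*12)

omega^(omega^3*12)


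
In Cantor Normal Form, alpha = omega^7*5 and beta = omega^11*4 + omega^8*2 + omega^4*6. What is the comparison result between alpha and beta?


Compare term by term from highest exponent:
alpha = omega^7*5
beta = omega^11*4 + omega^8*2 + omega^4*6
Term 1: alpha has omega^7*5, beta has omega^11*4
Term 2: alpha has omega^0*0, beta has omega^8*2
Term 3: alpha has omega^0*0, beta has omega^4*6
Result: alpha < beta

alpha < beta


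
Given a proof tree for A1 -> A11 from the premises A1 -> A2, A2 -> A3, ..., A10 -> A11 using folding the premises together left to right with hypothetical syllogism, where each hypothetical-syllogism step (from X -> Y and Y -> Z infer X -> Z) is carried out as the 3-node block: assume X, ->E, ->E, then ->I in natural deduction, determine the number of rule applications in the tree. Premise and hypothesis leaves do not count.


There are 10 premises in the chain. The first HS step combines premises 1 and 2; each further premise needs one more HS step.
So 10 premises require 10 - 1 = 9 hypothetical-syllogism steps.
Each HS step uses 3 inference nodes (->E, ->E, ->I).
9 * 3 = 27 total inference nodes.

27


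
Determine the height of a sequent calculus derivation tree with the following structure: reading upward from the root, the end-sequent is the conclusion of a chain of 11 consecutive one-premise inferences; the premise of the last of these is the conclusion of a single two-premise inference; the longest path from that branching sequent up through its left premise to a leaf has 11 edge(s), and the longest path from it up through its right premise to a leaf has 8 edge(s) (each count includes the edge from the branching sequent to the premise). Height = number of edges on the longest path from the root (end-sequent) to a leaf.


Longest path through the left premise: 11 edges (measured from the branching sequent)
Longest path through the right premise: 8 edges
Height of the subtree rooted at the branching sequent: max(11, 8) = 11
The branching sequent sits 11 edges above the root (the chain of one-premise inferences), so height = 11 + 11 = 22

22


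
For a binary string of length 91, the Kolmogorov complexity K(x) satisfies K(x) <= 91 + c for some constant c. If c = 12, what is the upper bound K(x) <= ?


K(x) <= |x| + c = 91 + 12 = 103

103


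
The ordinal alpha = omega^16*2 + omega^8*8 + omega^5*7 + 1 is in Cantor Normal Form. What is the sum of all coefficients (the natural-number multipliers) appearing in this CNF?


CNF: omega^16*2 + omega^8*8 + omega^5*7 + 1
Coefficients: 2 + 8 + 7 + 1 = 18

18
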